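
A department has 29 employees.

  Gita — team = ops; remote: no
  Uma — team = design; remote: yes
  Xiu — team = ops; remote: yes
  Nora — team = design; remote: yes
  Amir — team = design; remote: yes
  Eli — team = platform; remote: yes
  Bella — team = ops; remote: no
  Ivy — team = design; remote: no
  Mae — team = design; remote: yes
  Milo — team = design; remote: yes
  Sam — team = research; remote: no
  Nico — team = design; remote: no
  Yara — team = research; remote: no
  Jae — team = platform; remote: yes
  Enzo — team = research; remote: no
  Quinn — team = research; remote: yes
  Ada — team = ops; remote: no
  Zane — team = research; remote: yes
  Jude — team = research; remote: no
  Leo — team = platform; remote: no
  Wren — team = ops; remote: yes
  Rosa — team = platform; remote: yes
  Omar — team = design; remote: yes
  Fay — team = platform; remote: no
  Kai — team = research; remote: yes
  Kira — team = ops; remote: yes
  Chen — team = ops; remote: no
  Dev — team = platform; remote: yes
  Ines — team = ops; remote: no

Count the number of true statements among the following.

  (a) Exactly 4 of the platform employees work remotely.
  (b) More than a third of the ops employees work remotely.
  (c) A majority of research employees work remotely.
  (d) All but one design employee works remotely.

(a) platform: |A| = 6, |A ∩ B| = 4; needs |A ∩ B| = 4 — true.
(b) ops: |A| = 8, |A ∩ B| = 3; needs |A ∩ B| / |A| > 1/3 — true.
(c) research: |A| = 7, |A ∩ B| = 3; needs |A ∩ B| > |A ∖ B| — false.
(d) design: |A| = 8, |A ∩ B| = 6; needs |A ∖ B| = 1 — false.

2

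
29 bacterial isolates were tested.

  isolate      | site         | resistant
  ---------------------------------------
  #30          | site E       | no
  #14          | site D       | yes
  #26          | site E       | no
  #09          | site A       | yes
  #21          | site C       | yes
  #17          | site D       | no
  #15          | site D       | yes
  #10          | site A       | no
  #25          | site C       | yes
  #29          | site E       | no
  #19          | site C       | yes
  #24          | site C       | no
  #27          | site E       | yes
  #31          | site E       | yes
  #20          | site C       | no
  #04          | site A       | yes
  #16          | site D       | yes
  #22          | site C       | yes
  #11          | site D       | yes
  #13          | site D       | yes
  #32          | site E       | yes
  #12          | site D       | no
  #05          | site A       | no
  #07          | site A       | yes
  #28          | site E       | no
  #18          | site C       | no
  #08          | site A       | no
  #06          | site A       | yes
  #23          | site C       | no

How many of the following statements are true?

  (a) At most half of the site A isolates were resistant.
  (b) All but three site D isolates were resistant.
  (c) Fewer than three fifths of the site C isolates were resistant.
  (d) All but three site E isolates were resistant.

(a) site A: |A| = 7, |A ∩ B| = 4; needs |A ∩ B| ≤ |A ∖ B| — false.
(b) site D: |A| = 7, |A ∩ B| = 5; needs |A ∖ B| = 3 — false.
(c) site C: |A| = 8, |A ∩ B| = 4; needs |A ∩ B| / |A| < 3/5 — true.
(d) site E: |A| = 7, |A ∩ B| = 3; needs |A ∖ B| = 3 — false.

1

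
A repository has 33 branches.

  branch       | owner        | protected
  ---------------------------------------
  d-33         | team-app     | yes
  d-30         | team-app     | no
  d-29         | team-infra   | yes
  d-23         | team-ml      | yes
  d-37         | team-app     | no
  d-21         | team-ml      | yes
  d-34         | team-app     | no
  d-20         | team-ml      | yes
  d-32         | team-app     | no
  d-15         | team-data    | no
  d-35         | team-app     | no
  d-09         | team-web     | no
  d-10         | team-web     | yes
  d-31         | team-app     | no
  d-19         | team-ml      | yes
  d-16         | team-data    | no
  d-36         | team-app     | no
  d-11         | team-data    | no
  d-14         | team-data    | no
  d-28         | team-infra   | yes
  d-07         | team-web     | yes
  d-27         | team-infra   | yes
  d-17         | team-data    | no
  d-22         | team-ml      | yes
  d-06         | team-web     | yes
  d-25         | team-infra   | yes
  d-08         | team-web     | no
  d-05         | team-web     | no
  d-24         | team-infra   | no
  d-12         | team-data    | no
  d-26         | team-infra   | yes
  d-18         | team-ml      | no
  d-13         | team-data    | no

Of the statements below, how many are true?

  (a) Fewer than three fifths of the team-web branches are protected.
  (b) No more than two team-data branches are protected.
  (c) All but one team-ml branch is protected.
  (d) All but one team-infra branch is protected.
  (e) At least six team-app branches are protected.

4

(a) team-web: |A| = 6, |A ∩ B| = 3; needs |A ∩ B| / |A| < 3/5 — true.
(b) team-data: |A| = 7, |A ∩ B| = 0; needs |A ∩ B| ≤ 2 — true.
(c) team-ml: |A| = 6, |A ∩ B| = 5; needs |A ∖ B| = 1 — true.
(d) team-infra: |A| = 6, |A ∩ B| = 5; needs |A ∖ B| = 1 — true.
(e) team-app: |A| = 8, |A ∩ B| = 1; needs |A ∩ B| ≥ 6 — false.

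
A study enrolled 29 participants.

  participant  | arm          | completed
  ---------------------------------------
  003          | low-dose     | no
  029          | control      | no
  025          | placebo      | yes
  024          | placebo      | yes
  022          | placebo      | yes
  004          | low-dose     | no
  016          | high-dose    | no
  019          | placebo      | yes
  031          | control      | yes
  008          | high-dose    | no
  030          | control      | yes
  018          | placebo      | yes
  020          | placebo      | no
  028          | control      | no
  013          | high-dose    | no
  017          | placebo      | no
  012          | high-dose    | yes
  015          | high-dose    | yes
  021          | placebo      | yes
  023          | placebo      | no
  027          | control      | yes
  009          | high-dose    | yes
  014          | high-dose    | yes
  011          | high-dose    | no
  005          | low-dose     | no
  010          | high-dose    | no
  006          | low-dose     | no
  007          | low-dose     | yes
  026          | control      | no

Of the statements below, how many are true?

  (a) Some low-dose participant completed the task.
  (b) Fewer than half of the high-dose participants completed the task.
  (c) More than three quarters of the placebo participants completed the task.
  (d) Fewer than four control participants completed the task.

(a) low-dose: |A| = 5, |A ∩ B| = 1; needs A ∩ B ≠ ∅ (|A ∩ B| ≥ 1) — true.
(b) high-dose: |A| = 9, |A ∩ B| = 4; needs |A ∩ B| < |A ∖ B| — true.
(c) placebo: |A| = 9, |A ∩ B| = 6; needs |A ∩ B| / |A| > 3/4 — false.
(d) control: |A| = 6, |A ∩ B| = 3; needs |A ∩ B| < 4 — true.

3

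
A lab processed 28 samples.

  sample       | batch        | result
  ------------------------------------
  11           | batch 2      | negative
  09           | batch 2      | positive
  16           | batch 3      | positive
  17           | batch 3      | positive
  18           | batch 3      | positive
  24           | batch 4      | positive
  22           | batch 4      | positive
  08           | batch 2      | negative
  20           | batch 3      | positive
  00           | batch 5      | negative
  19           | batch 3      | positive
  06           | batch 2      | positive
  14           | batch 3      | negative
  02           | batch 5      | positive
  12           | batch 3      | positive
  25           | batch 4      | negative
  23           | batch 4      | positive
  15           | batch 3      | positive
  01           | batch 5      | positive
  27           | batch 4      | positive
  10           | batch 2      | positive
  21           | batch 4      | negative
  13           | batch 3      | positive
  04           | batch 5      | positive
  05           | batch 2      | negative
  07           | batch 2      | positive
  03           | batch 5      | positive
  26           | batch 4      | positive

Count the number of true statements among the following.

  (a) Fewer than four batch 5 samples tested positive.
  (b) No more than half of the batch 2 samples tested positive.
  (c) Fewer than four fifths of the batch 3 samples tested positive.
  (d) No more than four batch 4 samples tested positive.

0

(a) batch 5: |A| = 5, |A ∩ B| = 4; needs |A ∩ B| < 4 — false.
(b) batch 2: |A| = 7, |A ∩ B| = 4; needs |A ∩ B| ≤ |A ∖ B| — false.
(c) batch 3: |A| = 9, |A ∩ B| = 8; needs |A ∩ B| / |A| < 4/5 — false.
(d) batch 4: |A| = 7, |A ∩ B| = 5; needs |A ∩ B| ≤ 4 — false.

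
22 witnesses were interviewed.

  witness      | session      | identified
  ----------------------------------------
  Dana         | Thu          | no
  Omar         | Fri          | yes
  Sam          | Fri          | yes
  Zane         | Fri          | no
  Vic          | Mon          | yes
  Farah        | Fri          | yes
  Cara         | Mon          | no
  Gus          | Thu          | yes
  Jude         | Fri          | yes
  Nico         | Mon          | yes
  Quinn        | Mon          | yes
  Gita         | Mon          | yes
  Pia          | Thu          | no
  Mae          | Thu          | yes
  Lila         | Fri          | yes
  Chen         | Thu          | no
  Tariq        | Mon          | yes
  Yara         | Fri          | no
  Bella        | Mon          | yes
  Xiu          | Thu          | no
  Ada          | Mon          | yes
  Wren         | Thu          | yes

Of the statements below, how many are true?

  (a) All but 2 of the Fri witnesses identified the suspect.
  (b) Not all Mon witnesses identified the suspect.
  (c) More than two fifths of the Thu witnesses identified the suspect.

(a) Fri: |A| = 7, |A ∩ B| = 5; needs |A ∖ B| = 2 — true.
(b) Mon: |A| = 8, |A ∩ B| = 7; needs A ⊄ B (|A ∖ B| ≥ 1) — true.
(c) Thu: |A| = 7, |A ∩ B| = 3; needs |A ∩ B| / |A| > 2/5 — true.

3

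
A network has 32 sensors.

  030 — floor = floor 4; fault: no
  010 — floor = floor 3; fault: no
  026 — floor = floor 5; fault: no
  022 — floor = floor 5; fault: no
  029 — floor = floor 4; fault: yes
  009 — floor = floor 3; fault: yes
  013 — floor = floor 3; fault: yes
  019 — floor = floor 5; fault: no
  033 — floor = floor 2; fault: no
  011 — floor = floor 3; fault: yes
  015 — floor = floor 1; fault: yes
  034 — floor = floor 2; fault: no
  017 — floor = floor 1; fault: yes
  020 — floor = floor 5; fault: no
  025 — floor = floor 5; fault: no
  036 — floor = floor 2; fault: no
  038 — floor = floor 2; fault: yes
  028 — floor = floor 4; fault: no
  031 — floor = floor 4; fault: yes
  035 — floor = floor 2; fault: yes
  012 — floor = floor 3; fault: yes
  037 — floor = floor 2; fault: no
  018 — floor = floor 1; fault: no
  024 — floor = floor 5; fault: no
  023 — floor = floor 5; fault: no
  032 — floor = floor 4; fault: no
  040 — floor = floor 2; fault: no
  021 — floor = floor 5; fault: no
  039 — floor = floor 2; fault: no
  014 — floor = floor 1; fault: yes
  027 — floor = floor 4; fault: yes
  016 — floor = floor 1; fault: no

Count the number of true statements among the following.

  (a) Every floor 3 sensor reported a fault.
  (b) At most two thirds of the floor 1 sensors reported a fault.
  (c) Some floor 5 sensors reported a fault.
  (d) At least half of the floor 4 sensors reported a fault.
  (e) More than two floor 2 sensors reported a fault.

(a) floor 3: |A| = 5, |A ∩ B| = 4; needs A ⊆ B, i.e. every element of A is in B (|A ∖ B| = 0) — false.
(b) floor 1: |A| = 5, |A ∩ B| = 3; needs |A ∩ B| / |A| ≤ 2/3 — true.
(c) floor 5: |A| = 8, |A ∩ B| = 0; needs A ∩ B ≠ ∅ (|A ∩ B| ≥ 1) — false.
(d) floor 4: |A| = 6, |A ∩ B| = 3; needs |A ∩ B| ≥ |A ∖ B| — true.
(e) floor 2: |A| = 8, |A ∩ B| = 2; needs |A ∩ B| > 2 — false.

2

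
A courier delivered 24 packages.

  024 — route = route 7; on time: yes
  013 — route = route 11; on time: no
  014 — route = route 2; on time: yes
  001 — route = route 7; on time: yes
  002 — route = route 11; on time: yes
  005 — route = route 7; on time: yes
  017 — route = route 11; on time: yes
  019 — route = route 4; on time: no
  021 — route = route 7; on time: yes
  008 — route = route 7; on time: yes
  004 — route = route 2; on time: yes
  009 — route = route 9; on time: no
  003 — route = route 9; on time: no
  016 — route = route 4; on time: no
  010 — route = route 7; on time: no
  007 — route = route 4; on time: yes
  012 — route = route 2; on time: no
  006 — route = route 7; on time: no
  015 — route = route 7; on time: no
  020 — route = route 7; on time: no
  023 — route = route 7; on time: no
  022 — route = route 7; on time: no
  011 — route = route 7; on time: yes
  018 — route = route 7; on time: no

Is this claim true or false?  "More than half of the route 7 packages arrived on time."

False

'More than half of the route 7 packages arrived on time' holds iff |A ∩ B| > |A ∖ B|.
A (the restrictor) = {024, 001, 005, 021, 008, 010, 006, 015, 020, 023, 022, 011, 018}, |A| = 13.
A ∩ B = {024, 001, 005, 021, 008, 011}, so |A ∩ B| = 6.
A ∖ B = {010, 006, 015, 020, 023, 022, 018}, so |A ∖ B| = 7.
6 < 7, so the statement is false.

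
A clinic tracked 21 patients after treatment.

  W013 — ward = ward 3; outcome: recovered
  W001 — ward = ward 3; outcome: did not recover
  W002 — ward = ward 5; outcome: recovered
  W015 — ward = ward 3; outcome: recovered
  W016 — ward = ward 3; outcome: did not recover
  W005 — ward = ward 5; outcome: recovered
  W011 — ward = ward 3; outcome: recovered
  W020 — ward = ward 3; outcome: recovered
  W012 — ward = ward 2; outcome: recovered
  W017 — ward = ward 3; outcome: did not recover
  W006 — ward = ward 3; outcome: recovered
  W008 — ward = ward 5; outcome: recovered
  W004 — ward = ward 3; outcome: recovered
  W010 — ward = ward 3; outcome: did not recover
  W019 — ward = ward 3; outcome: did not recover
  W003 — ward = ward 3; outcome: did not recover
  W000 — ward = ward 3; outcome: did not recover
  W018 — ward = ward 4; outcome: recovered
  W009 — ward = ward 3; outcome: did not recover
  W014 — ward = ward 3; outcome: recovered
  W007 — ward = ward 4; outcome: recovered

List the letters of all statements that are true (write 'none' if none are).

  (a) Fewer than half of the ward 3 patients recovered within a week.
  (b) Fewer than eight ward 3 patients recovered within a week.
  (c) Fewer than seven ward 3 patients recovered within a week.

(a), (b)

|A| = 15, |A ∩ B| = 7, |A ∖ B| = 8.
(a) |A ∩ B| < |A ∖ B|: holds.
(b) |A ∩ B| < 8: holds.
(c) |A ∩ B| < 7: fails.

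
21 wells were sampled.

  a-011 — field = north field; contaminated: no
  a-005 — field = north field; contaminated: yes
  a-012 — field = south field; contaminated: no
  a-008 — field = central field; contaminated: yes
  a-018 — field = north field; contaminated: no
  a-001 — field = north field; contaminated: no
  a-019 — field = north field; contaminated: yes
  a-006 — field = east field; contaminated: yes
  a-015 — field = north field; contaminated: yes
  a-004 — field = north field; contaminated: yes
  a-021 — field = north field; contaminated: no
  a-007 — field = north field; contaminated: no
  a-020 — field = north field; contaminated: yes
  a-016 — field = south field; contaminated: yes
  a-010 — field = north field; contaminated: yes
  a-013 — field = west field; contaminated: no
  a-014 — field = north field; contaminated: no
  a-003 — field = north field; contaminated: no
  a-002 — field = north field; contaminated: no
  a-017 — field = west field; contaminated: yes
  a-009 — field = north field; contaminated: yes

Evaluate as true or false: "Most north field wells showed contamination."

Truth condition: |A ∩ B| > |A ∖ B|.
|A| = 15, |A ∩ B| = 7, |A ∖ B| = 8.
7 < 8, so the statement is false.

False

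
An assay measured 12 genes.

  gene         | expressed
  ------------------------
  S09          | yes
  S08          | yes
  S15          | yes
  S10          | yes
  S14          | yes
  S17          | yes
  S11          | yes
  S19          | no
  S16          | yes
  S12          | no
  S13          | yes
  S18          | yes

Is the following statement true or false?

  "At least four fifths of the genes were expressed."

True

Truth condition: |A ∩ B| / |A| ≥ 4/5.
A (the restrictor) = {S09, S08, S15, S10, S14, S17, S11, S19, S16, S12, S13, S18}, |A| = 12.
A ∩ B = {S09, S08, S15, S10, S14, S17, S11, S16, S13, S18}, so |A ∩ B| = 10.
A ∖ B = {S19, S12}, so |A ∖ B| = 2.
|A ∩ B|/|A| = 10/12, so the statement is true.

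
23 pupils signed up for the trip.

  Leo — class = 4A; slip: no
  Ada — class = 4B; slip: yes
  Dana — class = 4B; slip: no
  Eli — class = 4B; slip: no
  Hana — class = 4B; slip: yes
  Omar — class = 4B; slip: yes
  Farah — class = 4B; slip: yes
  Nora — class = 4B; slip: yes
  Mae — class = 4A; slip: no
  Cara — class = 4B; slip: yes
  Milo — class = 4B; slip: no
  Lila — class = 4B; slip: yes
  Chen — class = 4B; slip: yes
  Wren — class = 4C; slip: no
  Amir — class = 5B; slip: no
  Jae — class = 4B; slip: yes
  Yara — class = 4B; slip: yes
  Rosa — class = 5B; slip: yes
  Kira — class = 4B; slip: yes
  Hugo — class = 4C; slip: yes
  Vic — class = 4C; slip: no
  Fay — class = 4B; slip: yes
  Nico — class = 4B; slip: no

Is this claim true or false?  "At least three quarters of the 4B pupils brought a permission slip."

True

The determiner here denotes the relation: |A ∩ B| / |A| ≥ 3/4.
|A| = 16, |A ∩ B| = 12, |A ∖ B| = 4.
|A ∩ B|/|A| = 12/16, so the statement is true.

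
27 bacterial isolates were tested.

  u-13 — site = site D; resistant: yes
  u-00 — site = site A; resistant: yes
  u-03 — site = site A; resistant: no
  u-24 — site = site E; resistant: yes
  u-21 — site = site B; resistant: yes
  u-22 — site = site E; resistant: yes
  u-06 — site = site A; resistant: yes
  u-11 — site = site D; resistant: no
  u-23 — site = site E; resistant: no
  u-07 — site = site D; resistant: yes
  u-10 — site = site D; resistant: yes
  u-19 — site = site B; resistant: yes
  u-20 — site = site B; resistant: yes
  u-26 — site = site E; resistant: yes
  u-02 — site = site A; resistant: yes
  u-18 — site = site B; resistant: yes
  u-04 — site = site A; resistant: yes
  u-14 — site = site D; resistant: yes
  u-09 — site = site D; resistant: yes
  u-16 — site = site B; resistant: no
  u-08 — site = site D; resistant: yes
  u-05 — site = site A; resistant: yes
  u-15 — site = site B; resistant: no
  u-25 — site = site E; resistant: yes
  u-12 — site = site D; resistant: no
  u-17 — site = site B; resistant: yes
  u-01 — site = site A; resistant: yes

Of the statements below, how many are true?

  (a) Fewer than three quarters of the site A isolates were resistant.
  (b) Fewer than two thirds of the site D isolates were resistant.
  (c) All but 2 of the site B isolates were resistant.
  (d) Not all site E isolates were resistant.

2

(a) site A: |A| = 7, |A ∩ B| = 6; needs |A ∩ B| / |A| < 3/4 — false.
(b) site D: |A| = 8, |A ∩ B| = 6; needs |A ∩ B| / |A| < 2/3 — false.
(c) site B: |A| = 7, |A ∩ B| = 5; needs |A ∖ B| = 2 — true.
(d) site E: |A| = 5, |A ∩ B| = 4; needs A ⊄ B (|A ∖ B| ≥ 1) — true.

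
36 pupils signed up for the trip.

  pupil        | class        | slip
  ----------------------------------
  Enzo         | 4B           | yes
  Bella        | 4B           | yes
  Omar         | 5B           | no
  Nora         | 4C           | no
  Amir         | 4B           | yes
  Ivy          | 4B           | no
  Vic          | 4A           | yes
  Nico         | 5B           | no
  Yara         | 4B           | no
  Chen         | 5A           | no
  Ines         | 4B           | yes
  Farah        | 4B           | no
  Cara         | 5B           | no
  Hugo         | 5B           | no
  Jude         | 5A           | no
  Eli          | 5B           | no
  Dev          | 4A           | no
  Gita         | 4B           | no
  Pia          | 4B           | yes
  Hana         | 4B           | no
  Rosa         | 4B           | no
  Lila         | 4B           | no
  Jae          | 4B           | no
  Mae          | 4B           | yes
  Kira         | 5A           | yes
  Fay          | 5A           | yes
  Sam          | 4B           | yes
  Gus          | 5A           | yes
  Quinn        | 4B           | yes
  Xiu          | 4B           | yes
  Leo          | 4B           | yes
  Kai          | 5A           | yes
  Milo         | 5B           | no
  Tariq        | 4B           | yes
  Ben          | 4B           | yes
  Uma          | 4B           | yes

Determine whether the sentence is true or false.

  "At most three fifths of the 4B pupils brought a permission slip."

False

The determiner here denotes the relation: |A ∩ B| / |A| ≤ 3/5.
|A| = 21, |A ∩ B| = 13, |A ∖ B| = 8.
|A ∩ B|/|A| = 13/21, so the statement is false.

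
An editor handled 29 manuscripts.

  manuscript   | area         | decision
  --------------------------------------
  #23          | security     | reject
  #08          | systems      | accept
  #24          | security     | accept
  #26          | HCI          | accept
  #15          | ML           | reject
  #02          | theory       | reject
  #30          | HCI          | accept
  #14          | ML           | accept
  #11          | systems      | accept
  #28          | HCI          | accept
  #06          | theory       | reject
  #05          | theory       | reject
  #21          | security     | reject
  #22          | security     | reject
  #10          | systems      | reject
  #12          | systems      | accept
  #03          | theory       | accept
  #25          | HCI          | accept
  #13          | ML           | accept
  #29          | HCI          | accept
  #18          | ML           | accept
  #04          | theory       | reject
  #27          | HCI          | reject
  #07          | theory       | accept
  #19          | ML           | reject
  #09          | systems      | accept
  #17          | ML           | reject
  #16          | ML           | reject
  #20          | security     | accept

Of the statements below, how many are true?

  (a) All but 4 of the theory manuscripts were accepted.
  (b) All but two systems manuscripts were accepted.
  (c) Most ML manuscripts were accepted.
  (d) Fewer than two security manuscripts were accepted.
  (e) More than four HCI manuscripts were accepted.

(a) theory: |A| = 6, |A ∩ B| = 2; needs |A ∖ B| = 4 — true.
(b) systems: |A| = 5, |A ∩ B| = 4; needs |A ∖ B| = 2 — false.
(c) ML: |A| = 7, |A ∩ B| = 3; needs |A ∩ B| > |A ∖ B| — false.
(d) security: |A| = 5, |A ∩ B| = 2; needs |A ∩ B| < 2 — false.
(e) HCI: |A| = 6, |A ∩ B| = 5; needs |A ∩ B| > 4 — true.

2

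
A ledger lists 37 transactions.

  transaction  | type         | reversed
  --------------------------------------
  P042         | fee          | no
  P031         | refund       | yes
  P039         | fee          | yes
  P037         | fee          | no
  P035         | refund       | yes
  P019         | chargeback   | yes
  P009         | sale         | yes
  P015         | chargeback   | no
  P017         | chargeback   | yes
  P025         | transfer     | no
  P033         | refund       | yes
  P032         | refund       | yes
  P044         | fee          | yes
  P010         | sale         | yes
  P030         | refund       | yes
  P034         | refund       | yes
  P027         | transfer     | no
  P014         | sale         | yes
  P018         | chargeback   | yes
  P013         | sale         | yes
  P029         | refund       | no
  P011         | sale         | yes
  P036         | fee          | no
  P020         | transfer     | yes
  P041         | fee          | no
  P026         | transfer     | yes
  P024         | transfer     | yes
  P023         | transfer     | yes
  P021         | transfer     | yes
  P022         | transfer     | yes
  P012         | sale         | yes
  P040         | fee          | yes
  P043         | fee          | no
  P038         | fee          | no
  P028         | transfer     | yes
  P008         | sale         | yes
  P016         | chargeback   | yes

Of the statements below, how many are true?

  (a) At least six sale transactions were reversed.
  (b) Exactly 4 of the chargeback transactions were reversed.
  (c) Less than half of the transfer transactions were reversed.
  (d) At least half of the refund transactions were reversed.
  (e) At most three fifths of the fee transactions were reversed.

(a) sale: |A| = 7, |A ∩ B| = 7; needs |A ∩ B| ≥ 6 — true.
(b) chargeback: |A| = 5, |A ∩ B| = 4; needs |A ∩ B| = 4 — true.
(c) transfer: |A| = 9, |A ∩ B| = 7; needs |A ∩ B| < |A ∖ B| — false.
(d) refund: |A| = 7, |A ∩ B| = 6; needs |A ∩ B| ≥ |A ∖ B| — true.
(e) fee: |A| = 9, |A ∩ B| = 3; needs |A ∩ B| / |A| ≤ 3/5 — true.

4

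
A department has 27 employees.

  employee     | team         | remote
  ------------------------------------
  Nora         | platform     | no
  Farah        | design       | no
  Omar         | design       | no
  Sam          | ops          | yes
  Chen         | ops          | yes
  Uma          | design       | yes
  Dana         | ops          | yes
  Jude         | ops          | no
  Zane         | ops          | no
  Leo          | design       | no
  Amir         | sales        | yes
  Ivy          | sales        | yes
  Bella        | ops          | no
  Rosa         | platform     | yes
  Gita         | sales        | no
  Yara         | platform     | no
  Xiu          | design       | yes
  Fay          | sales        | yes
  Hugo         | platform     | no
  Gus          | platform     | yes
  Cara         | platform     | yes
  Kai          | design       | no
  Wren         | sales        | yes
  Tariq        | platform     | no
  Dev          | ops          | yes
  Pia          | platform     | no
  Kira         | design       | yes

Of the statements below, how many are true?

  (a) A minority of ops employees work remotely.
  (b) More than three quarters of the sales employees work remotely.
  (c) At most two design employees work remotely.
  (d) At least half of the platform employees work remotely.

1

(a) ops: |A| = 7, |A ∩ B| = 4; needs |A ∩ B| < |A ∖ B| — false.
(b) sales: |A| = 5, |A ∩ B| = 4; needs |A ∩ B| / |A| > 3/4 — true.
(c) design: |A| = 7, |A ∩ B| = 3; needs |A ∩ B| ≤ 2 — false.
(d) platform: |A| = 8, |A ∩ B| = 3; needs |A ∩ B| ≥ |A ∖ B| — false.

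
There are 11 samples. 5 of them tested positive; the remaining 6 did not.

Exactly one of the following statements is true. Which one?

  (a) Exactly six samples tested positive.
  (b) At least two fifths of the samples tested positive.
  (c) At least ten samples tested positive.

(b)

|A| = 11, |A ∩ B| = 5, |A ∖ B| = 6.
(a) requires |A ∩ B| = 6: false.
(b) requires |A ∩ B| / |A| ≥ 2/5: true.
(c) requires |A ∩ B| ≥ 10: false.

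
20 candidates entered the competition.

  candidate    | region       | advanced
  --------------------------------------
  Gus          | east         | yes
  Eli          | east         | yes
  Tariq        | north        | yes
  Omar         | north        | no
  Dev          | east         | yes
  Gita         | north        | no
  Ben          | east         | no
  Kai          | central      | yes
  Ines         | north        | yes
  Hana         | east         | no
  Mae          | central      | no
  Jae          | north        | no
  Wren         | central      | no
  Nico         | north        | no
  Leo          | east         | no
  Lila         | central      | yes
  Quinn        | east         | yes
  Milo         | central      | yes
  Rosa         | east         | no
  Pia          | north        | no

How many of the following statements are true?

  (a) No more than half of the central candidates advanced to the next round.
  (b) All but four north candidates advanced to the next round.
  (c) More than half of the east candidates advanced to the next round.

0

(a) central: |A| = 5, |A ∩ B| = 3; needs |A ∩ B| ≤ |A ∖ B| — false.
(b) north: |A| = 7, |A ∩ B| = 2; needs |A ∖ B| = 4 — false.
(c) east: |A| = 8, |A ∩ B| = 4; needs |A ∩ B| > |A ∖ B| — false.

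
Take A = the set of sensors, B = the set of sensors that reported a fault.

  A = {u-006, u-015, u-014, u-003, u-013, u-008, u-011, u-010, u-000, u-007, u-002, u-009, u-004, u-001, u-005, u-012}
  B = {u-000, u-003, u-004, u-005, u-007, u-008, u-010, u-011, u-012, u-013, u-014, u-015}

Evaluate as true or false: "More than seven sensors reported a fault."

True

The determiner here denotes the relation: |A ∩ B| > 7.
|A| = 16, |A ∩ B| = 12, |A ∖ B| = 4.
|A ∩ B| = 12, so the statement is true.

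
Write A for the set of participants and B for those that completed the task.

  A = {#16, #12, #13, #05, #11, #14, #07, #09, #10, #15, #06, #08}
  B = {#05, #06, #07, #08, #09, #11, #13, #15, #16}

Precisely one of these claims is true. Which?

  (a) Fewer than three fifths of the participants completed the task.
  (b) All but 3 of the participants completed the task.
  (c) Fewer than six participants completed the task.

|A| = 12, |A ∩ B| = 9, |A ∖ B| = 3.
(a) requires |A ∩ B| / |A| < 3/5: false.
(b) requires |A ∖ B| = 3: true.
(c) requires |A ∩ B| < 6: false.

(b)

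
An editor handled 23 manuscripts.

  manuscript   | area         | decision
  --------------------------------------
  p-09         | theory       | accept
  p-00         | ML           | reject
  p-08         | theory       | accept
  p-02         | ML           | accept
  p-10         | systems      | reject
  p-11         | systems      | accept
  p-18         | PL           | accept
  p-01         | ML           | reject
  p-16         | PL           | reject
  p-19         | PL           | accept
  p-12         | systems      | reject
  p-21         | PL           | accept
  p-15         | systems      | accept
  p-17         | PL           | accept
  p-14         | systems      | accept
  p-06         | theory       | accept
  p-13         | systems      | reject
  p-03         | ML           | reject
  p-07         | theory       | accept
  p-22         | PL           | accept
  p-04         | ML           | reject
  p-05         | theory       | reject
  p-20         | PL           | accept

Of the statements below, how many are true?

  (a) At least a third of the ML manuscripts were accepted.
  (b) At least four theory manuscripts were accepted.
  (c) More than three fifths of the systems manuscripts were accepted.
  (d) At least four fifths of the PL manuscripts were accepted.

(a) ML: |A| = 5, |A ∩ B| = 1; needs |A ∩ B| / |A| ≥ 1/3 — false.
(b) theory: |A| = 5, |A ∩ B| = 4; needs |A ∩ B| ≥ 4 — true.
(c) systems: |A| = 6, |A ∩ B| = 3; needs |A ∩ B| / |A| > 3/5 — false.
(d) PL: |A| = 7, |A ∩ B| = 6; needs |A ∩ B| / |A| ≥ 4/5 — true.

2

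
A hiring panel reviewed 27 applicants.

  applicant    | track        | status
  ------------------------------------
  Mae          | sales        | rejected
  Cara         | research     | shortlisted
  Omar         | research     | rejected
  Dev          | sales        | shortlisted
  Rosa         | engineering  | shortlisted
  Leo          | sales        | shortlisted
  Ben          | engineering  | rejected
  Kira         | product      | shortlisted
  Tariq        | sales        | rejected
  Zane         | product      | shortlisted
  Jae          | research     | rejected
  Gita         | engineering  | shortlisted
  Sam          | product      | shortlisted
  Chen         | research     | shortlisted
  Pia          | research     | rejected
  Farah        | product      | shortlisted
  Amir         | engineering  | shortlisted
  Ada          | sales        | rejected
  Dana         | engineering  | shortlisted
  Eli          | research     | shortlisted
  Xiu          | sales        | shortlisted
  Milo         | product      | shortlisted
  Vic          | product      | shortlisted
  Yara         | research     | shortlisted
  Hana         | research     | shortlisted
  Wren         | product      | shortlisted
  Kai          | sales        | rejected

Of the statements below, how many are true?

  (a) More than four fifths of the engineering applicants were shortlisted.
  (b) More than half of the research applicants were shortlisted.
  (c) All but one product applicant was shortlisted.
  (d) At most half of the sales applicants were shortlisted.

2

(a) engineering: |A| = 5, |A ∩ B| = 4; needs |A ∩ B| / |A| > 4/5 — false.
(b) research: |A| = 8, |A ∩ B| = 5; needs |A ∩ B| > |A ∖ B| — true.
(c) product: |A| = 7, |A ∩ B| = 7; needs |A ∖ B| = 1 — false.
(d) sales: |A| = 7, |A ∩ B| = 3; needs |A ∩ B| ≤ |A ∖ B| — true.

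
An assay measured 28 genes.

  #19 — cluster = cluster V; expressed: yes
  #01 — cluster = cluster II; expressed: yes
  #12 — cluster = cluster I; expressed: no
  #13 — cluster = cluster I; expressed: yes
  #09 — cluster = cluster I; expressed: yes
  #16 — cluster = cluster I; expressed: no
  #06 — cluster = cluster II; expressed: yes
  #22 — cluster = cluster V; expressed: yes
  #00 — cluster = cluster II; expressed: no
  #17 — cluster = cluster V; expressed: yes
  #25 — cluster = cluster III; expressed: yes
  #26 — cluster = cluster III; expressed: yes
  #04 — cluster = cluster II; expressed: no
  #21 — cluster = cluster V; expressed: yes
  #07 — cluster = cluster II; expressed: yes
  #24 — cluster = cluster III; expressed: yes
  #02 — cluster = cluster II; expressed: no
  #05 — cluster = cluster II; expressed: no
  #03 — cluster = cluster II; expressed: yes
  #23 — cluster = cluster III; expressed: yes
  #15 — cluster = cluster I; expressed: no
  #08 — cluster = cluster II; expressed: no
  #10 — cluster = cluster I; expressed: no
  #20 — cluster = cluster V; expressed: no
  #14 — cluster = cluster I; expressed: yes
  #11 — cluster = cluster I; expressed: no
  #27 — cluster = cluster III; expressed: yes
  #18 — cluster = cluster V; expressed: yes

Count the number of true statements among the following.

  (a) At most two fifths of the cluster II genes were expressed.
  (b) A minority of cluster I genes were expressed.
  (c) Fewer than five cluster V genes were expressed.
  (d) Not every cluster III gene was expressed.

(a) cluster II: |A| = 9, |A ∩ B| = 4; needs |A ∩ B| / |A| ≤ 2/5 — false.
(b) cluster I: |A| = 8, |A ∩ B| = 3; needs |A ∩ B| < |A ∖ B| — true.
(c) cluster V: |A| = 6, |A ∩ B| = 5; needs |A ∩ B| < 5 — false.
(d) cluster III: |A| = 5, |A ∩ B| = 5; needs A ⊄ B (|A ∖ B| ≥ 1) — false.

1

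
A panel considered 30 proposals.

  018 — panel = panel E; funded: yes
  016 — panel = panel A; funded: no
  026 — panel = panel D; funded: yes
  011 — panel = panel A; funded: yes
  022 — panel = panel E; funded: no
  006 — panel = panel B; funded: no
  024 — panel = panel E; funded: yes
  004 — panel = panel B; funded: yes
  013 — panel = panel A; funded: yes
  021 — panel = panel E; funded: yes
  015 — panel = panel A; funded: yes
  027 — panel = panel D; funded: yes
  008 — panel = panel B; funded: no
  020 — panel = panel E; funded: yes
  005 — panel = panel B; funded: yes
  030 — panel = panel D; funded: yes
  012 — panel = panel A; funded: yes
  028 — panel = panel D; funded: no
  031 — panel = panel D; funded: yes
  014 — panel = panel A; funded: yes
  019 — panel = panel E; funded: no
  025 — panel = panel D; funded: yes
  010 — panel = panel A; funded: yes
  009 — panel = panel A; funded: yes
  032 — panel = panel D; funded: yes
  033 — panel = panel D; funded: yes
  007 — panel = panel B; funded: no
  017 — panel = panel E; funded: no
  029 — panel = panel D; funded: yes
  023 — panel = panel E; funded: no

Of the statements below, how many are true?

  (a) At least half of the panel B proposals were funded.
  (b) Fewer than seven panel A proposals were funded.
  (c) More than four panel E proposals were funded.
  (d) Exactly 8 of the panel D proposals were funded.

1

(a) panel B: |A| = 5, |A ∩ B| = 2; needs |A ∩ B| ≥ |A ∖ B| — false.
(b) panel A: |A| = 8, |A ∩ B| = 7; needs |A ∩ B| < 7 — false.
(c) panel E: |A| = 8, |A ∩ B| = 4; needs |A ∩ B| > 4 — false.
(d) panel D: |A| = 9, |A ∩ B| = 8; needs |A ∩ B| = 8 — true.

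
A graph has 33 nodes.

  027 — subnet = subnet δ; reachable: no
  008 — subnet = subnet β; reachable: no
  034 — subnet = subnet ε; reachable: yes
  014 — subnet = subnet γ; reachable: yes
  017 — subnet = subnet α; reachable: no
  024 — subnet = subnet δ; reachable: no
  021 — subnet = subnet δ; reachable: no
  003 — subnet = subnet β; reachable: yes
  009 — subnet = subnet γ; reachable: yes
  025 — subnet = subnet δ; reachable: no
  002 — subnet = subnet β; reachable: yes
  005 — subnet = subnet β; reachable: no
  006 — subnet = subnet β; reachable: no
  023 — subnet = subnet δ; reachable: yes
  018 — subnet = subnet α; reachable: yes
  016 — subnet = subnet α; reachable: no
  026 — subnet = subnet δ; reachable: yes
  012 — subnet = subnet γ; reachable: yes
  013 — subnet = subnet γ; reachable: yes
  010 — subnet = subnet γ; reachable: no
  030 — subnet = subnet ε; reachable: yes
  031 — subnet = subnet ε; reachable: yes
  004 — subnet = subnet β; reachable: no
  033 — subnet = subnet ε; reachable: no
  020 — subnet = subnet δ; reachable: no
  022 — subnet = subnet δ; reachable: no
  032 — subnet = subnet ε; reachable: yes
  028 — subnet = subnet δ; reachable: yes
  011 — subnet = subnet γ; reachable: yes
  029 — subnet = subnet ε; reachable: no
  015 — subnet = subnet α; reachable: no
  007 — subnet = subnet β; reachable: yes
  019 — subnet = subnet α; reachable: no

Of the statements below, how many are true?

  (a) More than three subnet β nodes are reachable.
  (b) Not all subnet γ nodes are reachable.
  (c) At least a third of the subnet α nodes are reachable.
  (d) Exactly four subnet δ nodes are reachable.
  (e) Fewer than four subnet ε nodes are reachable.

1

(a) subnet β: |A| = 7, |A ∩ B| = 3; needs |A ∩ B| > 3 — false.
(b) subnet γ: |A| = 6, |A ∩ B| = 5; needs A ⊄ B (|A ∖ B| ≥ 1) — true.
(c) subnet α: |A| = 5, |A ∩ B| = 1; needs |A ∩ B| / |A| ≥ 1/3 — false.
(d) subnet δ: |A| = 9, |A ∩ B| = 3; needs |A ∩ B| = 4 — false.
(e) subnet ε: |A| = 6, |A ∩ B| = 4; needs |A ∩ B| < 4 — false.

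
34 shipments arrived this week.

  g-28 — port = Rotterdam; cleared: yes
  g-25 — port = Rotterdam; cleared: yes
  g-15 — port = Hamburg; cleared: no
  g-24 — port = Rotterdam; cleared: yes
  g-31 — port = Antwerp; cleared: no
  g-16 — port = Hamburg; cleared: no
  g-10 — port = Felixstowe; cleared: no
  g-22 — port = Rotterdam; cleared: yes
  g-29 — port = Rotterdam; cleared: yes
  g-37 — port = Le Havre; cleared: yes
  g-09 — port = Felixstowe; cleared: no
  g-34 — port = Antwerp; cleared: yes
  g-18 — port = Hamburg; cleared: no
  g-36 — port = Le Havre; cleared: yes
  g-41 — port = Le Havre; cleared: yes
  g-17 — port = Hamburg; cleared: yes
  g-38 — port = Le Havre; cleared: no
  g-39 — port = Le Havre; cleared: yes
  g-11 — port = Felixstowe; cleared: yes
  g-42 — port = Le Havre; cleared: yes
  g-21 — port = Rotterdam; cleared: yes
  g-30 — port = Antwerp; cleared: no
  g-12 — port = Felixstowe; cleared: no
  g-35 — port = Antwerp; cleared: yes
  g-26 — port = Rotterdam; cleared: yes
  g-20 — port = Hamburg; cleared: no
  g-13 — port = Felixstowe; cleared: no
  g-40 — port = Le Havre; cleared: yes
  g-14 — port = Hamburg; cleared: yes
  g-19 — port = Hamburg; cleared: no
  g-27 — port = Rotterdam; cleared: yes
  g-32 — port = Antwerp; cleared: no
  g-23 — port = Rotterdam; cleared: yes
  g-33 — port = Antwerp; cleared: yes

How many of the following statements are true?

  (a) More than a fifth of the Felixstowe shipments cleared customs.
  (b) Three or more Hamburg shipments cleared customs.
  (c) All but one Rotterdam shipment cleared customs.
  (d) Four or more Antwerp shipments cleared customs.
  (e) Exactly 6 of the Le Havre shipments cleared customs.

(a) Felixstowe: |A| = 5, |A ∩ B| = 1; needs |A ∩ B| / |A| > 1/5 — false.
(b) Hamburg: |A| = 7, |A ∩ B| = 2; needs |A ∩ B| ≥ 3 — false.
(c) Rotterdam: |A| = 9, |A ∩ B| = 9; needs |A ∖ B| = 1 — false.
(d) Antwerp: |A| = 6, |A ∩ B| = 3; needs |A ∩ B| ≥ 4 — false.
(e) Le Havre: |A| = 7, |A ∩ B| = 6; needs |A ∩ B| = 6 — true.

1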